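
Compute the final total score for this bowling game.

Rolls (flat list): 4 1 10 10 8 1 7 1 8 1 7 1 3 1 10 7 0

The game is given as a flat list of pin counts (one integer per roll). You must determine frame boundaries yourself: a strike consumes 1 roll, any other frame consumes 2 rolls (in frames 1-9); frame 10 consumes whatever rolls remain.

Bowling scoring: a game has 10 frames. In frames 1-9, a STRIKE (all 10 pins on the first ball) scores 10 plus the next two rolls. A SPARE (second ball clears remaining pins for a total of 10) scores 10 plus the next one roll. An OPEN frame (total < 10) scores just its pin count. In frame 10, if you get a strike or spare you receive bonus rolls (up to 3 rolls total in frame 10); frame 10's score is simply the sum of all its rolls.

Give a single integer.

Frame 1: OPEN (4+1=5). Cumulative: 5
Frame 2: STRIKE. 10 + next two rolls (10+8) = 28. Cumulative: 33
Frame 3: STRIKE. 10 + next two rolls (8+1) = 19. Cumulative: 52
Frame 4: OPEN (8+1=9). Cumulative: 61
Frame 5: OPEN (7+1=8). Cumulative: 69
Frame 6: OPEN (8+1=9). Cumulative: 78
Frame 7: OPEN (7+1=8). Cumulative: 86
Frame 8: OPEN (3+1=4). Cumulative: 90
Frame 9: STRIKE. 10 + next two rolls (7+0) = 17. Cumulative: 107
Frame 10: OPEN. Sum of all frame-10 rolls (7+0) = 7. Cumulative: 114

Answer: 114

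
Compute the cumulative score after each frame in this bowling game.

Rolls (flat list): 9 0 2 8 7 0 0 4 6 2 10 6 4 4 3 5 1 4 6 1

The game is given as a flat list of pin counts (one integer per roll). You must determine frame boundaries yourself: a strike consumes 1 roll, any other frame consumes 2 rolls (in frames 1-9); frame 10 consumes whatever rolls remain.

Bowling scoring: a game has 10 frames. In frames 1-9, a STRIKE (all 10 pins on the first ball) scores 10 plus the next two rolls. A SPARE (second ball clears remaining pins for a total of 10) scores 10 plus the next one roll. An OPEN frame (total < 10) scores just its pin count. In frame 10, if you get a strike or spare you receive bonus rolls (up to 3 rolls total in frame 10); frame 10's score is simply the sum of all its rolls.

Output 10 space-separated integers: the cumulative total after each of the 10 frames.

Answer: 9 26 33 37 45 65 79 86 92 103

Derivation:
Frame 1: OPEN (9+0=9). Cumulative: 9
Frame 2: SPARE (2+8=10). 10 + next roll (7) = 17. Cumulative: 26
Frame 3: OPEN (7+0=7). Cumulative: 33
Frame 4: OPEN (0+4=4). Cumulative: 37
Frame 5: OPEN (6+2=8). Cumulative: 45
Frame 6: STRIKE. 10 + next two rolls (6+4) = 20. Cumulative: 65
Frame 7: SPARE (6+4=10). 10 + next roll (4) = 14. Cumulative: 79
Frame 8: OPEN (4+3=7). Cumulative: 86
Frame 9: OPEN (5+1=6). Cumulative: 92
Frame 10: SPARE. Sum of all frame-10 rolls (4+6+1) = 11. Cumulative: 103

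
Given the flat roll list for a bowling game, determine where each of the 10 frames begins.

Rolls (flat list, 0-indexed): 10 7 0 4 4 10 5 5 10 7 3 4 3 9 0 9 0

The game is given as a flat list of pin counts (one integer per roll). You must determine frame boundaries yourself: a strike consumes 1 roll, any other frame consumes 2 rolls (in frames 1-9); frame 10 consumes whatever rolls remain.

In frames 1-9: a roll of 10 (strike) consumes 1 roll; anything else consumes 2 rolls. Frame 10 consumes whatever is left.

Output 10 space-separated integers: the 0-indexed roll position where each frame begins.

Answer: 0 1 3 5 6 8 9 11 13 15

Derivation:
Frame 1 starts at roll index 0: roll=10 (strike), consumes 1 roll
Frame 2 starts at roll index 1: rolls=7,0 (sum=7), consumes 2 rolls
Frame 3 starts at roll index 3: rolls=4,4 (sum=8), consumes 2 rolls
Frame 4 starts at roll index 5: roll=10 (strike), consumes 1 roll
Frame 5 starts at roll index 6: rolls=5,5 (sum=10), consumes 2 rolls
Frame 6 starts at roll index 8: roll=10 (strike), consumes 1 roll
Frame 7 starts at roll index 9: rolls=7,3 (sum=10), consumes 2 rolls
Frame 8 starts at roll index 11: rolls=4,3 (sum=7), consumes 2 rolls
Frame 9 starts at roll index 13: rolls=9,0 (sum=9), consumes 2 rolls
Frame 10 starts at roll index 15: 2 remaining rolls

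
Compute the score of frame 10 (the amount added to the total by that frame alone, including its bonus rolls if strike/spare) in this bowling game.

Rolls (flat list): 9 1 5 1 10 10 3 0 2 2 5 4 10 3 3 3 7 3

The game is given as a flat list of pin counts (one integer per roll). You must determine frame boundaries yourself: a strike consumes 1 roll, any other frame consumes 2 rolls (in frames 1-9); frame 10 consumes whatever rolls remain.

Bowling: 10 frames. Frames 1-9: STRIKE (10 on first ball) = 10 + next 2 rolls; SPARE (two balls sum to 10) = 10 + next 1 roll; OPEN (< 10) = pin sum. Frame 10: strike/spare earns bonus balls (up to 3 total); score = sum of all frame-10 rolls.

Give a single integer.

Answer: 13

Derivation:
Frame 1: SPARE (9+1=10). 10 + next roll (5) = 15. Cumulative: 15
Frame 2: OPEN (5+1=6). Cumulative: 21
Frame 3: STRIKE. 10 + next two rolls (10+3) = 23. Cumulative: 44
Frame 4: STRIKE. 10 + next two rolls (3+0) = 13. Cumulative: 57
Frame 5: OPEN (3+0=3). Cumulative: 60
Frame 6: OPEN (2+2=4). Cumulative: 64
Frame 7: OPEN (5+4=9). Cumulative: 73
Frame 8: STRIKE. 10 + next two rolls (3+3) = 16. Cumulative: 89
Frame 9: OPEN (3+3=6). Cumulative: 95
Frame 10: SPARE. Sum of all frame-10 rolls (3+7+3) = 13. Cumulative: 108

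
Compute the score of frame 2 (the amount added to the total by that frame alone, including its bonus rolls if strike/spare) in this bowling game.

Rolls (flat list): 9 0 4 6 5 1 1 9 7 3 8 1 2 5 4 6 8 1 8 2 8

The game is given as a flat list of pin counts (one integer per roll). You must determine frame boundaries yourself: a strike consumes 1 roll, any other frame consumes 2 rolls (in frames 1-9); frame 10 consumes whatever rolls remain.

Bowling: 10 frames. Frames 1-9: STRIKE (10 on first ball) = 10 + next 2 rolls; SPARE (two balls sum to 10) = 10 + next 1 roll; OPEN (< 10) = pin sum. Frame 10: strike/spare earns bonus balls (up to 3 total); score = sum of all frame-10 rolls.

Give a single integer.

Answer: 15

Derivation:
Frame 1: OPEN (9+0=9). Cumulative: 9
Frame 2: SPARE (4+6=10). 10 + next roll (5) = 15. Cumulative: 24
Frame 3: OPEN (5+1=6). Cumulative: 30
Frame 4: SPARE (1+9=10). 10 + next roll (7) = 17. Cumulative: 47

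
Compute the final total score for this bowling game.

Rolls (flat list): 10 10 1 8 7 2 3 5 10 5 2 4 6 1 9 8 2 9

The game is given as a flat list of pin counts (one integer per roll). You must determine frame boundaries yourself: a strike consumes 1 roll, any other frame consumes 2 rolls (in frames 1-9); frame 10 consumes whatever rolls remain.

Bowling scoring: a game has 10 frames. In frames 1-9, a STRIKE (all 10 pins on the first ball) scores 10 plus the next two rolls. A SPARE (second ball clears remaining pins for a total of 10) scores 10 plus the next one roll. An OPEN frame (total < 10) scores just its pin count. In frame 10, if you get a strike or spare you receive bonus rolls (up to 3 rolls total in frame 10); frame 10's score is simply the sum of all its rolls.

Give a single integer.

Frame 1: STRIKE. 10 + next two rolls (10+1) = 21. Cumulative: 21
Frame 2: STRIKE. 10 + next two rolls (1+8) = 19. Cumulative: 40
Frame 3: OPEN (1+8=9). Cumulative: 49
Frame 4: OPEN (7+2=9). Cumulative: 58
Frame 5: OPEN (3+5=8). Cumulative: 66
Frame 6: STRIKE. 10 + next two rolls (5+2) = 17. Cumulative: 83
Frame 7: OPEN (5+2=7). Cumulative: 90
Frame 8: SPARE (4+6=10). 10 + next roll (1) = 11. Cumulative: 101
Frame 9: SPARE (1+9=10). 10 + next roll (8) = 18. Cumulative: 119
Frame 10: SPARE. Sum of all frame-10 rolls (8+2+9) = 19. Cumulative: 138

Answer: 138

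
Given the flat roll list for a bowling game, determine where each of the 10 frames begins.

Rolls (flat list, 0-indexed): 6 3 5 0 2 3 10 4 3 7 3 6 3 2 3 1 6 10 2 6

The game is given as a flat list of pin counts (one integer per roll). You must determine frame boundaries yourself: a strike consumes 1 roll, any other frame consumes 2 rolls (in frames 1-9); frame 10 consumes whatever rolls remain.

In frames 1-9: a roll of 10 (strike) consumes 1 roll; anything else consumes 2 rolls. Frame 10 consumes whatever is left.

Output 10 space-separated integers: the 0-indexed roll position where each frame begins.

Frame 1 starts at roll index 0: rolls=6,3 (sum=9), consumes 2 rolls
Frame 2 starts at roll index 2: rolls=5,0 (sum=5), consumes 2 rolls
Frame 3 starts at roll index 4: rolls=2,3 (sum=5), consumes 2 rolls
Frame 4 starts at roll index 6: roll=10 (strike), consumes 1 roll
Frame 5 starts at roll index 7: rolls=4,3 (sum=7), consumes 2 rolls
Frame 6 starts at roll index 9: rolls=7,3 (sum=10), consumes 2 rolls
Frame 7 starts at roll index 11: rolls=6,3 (sum=9), consumes 2 rolls
Frame 8 starts at roll index 13: rolls=2,3 (sum=5), consumes 2 rolls
Frame 9 starts at roll index 15: rolls=1,6 (sum=7), consumes 2 rolls
Frame 10 starts at roll index 17: 3 remaining rolls

Answer: 0 2 4 6 7 9 11 13 15 17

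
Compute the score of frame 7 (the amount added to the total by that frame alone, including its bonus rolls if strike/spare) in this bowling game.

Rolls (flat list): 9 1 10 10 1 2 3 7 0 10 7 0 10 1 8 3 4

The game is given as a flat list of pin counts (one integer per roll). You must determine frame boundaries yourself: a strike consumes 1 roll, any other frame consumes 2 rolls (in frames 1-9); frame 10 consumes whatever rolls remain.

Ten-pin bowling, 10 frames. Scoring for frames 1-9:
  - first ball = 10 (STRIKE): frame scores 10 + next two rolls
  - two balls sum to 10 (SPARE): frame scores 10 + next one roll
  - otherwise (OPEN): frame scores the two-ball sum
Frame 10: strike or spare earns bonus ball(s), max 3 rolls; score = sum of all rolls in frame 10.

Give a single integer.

Frame 1: SPARE (9+1=10). 10 + next roll (10) = 20. Cumulative: 20
Frame 2: STRIKE. 10 + next two rolls (10+1) = 21. Cumulative: 41
Frame 3: STRIKE. 10 + next two rolls (1+2) = 13. Cumulative: 54
Frame 4: OPEN (1+2=3). Cumulative: 57
Frame 5: SPARE (3+7=10). 10 + next roll (0) = 10. Cumulative: 67
Frame 6: SPARE (0+10=10). 10 + next roll (7) = 17. Cumulative: 84
Frame 7: OPEN (7+0=7). Cumulative: 91
Frame 8: STRIKE. 10 + next two rolls (1+8) = 19. Cumulative: 110
Frame 9: OPEN (1+8=9). Cumulative: 119

Answer: 7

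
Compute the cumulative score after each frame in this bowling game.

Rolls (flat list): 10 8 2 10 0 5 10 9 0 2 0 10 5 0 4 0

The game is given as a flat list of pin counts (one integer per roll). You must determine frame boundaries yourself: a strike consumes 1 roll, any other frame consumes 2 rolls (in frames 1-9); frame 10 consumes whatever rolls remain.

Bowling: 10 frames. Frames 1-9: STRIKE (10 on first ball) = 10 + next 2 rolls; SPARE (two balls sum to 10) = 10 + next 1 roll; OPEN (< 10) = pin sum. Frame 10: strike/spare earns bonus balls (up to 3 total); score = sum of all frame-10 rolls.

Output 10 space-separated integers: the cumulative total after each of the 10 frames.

Answer: 20 40 55 60 79 88 90 105 110 114

Derivation:
Frame 1: STRIKE. 10 + next two rolls (8+2) = 20. Cumulative: 20
Frame 2: SPARE (8+2=10). 10 + next roll (10) = 20. Cumulative: 40
Frame 3: STRIKE. 10 + next two rolls (0+5) = 15. Cumulative: 55
Frame 4: OPEN (0+5=5). Cumulative: 60
Frame 5: STRIKE. 10 + next two rolls (9+0) = 19. Cumulative: 79
Frame 6: OPEN (9+0=9). Cumulative: 88
Frame 7: OPEN (2+0=2). Cumulative: 90
Frame 8: STRIKE. 10 + next two rolls (5+0) = 15. Cumulative: 105
Frame 9: OPEN (5+0=5). Cumulative: 110
Frame 10: OPEN. Sum of all frame-10 rolls (4+0) = 4. Cumulative: 114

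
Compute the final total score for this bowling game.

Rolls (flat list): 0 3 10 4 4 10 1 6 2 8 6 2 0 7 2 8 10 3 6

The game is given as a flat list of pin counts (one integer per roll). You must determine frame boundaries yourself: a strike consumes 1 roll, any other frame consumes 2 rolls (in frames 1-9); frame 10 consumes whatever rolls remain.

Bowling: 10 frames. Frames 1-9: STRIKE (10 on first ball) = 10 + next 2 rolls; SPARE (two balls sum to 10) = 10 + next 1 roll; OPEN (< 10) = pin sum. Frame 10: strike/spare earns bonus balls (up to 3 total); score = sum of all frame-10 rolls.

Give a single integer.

Answer: 123

Derivation:
Frame 1: OPEN (0+3=3). Cumulative: 3
Frame 2: STRIKE. 10 + next two rolls (4+4) = 18. Cumulative: 21
Frame 3: OPEN (4+4=8). Cumulative: 29
Frame 4: STRIKE. 10 + next two rolls (1+6) = 17. Cumulative: 46
Frame 5: OPEN (1+6=7). Cumulative: 53
Frame 6: SPARE (2+8=10). 10 + next roll (6) = 16. Cumulative: 69
Frame 7: OPEN (6+2=8). Cumulative: 77
Frame 8: OPEN (0+7=7). Cumulative: 84
Frame 9: SPARE (2+8=10). 10 + next roll (10) = 20. Cumulative: 104
Frame 10: STRIKE. Sum of all frame-10 rolls (10+3+6) = 19. Cumulative: 123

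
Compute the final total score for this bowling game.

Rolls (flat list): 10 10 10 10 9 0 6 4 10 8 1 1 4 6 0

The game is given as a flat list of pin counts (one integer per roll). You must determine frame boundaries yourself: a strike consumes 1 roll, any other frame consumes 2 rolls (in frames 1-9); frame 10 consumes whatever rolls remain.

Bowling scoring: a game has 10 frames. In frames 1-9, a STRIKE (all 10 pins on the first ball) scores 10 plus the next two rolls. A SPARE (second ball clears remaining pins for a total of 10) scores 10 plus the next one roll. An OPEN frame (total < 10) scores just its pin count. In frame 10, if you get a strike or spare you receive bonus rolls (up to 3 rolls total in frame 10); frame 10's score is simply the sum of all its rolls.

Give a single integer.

Frame 1: STRIKE. 10 + next two rolls (10+10) = 30. Cumulative: 30
Frame 2: STRIKE. 10 + next two rolls (10+10) = 30. Cumulative: 60
Frame 3: STRIKE. 10 + next two rolls (10+9) = 29. Cumulative: 89
Frame 4: STRIKE. 10 + next two rolls (9+0) = 19. Cumulative: 108
Frame 5: OPEN (9+0=9). Cumulative: 117
Frame 6: SPARE (6+4=10). 10 + next roll (10) = 20. Cumulative: 137
Frame 7: STRIKE. 10 + next two rolls (8+1) = 19. Cumulative: 156
Frame 8: OPEN (8+1=9). Cumulative: 165
Frame 9: OPEN (1+4=5). Cumulative: 170
Frame 10: OPEN. Sum of all frame-10 rolls (6+0) = 6. Cumulative: 176

Answer: 176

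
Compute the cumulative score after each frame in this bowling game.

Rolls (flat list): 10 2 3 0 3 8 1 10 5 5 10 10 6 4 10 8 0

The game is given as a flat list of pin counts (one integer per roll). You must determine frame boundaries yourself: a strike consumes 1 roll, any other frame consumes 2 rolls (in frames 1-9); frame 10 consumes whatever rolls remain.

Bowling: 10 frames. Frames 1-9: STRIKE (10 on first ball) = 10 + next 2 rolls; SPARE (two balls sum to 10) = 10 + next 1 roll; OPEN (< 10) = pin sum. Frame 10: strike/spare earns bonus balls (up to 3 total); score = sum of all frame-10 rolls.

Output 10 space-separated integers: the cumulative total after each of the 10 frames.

Answer: 15 20 23 32 52 72 98 118 138 156

Derivation:
Frame 1: STRIKE. 10 + next two rolls (2+3) = 15. Cumulative: 15
Frame 2: OPEN (2+3=5). Cumulative: 20
Frame 3: OPEN (0+3=3). Cumulative: 23
Frame 4: OPEN (8+1=9). Cumulative: 32
Frame 5: STRIKE. 10 + next two rolls (5+5) = 20. Cumulative: 52
Frame 6: SPARE (5+5=10). 10 + next roll (10) = 20. Cumulative: 72
Frame 7: STRIKE. 10 + next two rolls (10+6) = 26. Cumulative: 98
Frame 8: STRIKE. 10 + next two rolls (6+4) = 20. Cumulative: 118
Frame 9: SPARE (6+4=10). 10 + next roll (10) = 20. Cumulative: 138
Frame 10: STRIKE. Sum of all frame-10 rolls (10+8+0) = 18. Cumulative: 156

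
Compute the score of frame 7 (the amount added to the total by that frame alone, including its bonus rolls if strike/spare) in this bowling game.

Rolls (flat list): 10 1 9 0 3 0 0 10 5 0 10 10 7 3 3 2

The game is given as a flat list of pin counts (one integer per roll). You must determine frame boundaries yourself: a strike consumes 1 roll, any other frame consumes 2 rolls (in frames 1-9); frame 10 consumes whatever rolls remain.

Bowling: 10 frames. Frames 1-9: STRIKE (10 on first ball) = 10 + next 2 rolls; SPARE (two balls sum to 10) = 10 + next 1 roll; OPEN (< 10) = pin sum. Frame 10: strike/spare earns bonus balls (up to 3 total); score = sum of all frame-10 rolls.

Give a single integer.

Frame 1: STRIKE. 10 + next two rolls (1+9) = 20. Cumulative: 20
Frame 2: SPARE (1+9=10). 10 + next roll (0) = 10. Cumulative: 30
Frame 3: OPEN (0+3=3). Cumulative: 33
Frame 4: OPEN (0+0=0). Cumulative: 33
Frame 5: STRIKE. 10 + next two rolls (5+0) = 15. Cumulative: 48
Frame 6: OPEN (5+0=5). Cumulative: 53
Frame 7: STRIKE. 10 + next two rolls (10+7) = 27. Cumulative: 80
Frame 8: STRIKE. 10 + next two rolls (7+3) = 20. Cumulative: 100
Frame 9: SPARE (7+3=10). 10 + next roll (3) = 13. Cumulative: 113

Answer: 27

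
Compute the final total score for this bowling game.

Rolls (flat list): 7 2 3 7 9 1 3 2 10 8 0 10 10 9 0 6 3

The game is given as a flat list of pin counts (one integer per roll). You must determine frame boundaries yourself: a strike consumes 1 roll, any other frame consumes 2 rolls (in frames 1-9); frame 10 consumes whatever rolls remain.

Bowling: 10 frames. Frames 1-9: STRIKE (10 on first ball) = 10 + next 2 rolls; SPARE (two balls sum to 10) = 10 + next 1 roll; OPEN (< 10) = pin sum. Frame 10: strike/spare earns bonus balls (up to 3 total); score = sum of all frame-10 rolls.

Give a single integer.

Answer: 138

Derivation:
Frame 1: OPEN (7+2=9). Cumulative: 9
Frame 2: SPARE (3+7=10). 10 + next roll (9) = 19. Cumulative: 28
Frame 3: SPARE (9+1=10). 10 + next roll (3) = 13. Cumulative: 41
Frame 4: OPEN (3+2=5). Cumulative: 46
Frame 5: STRIKE. 10 + next two rolls (8+0) = 18. Cumulative: 64
Frame 6: OPEN (8+0=8). Cumulative: 72
Frame 7: STRIKE. 10 + next two rolls (10+9) = 29. Cumulative: 101
Frame 8: STRIKE. 10 + next two rolls (9+0) = 19. Cumulative: 120
Frame 9: OPEN (9+0=9). Cumulative: 129
Frame 10: OPEN. Sum of all frame-10 rolls (6+3) = 9. Cumulative: 138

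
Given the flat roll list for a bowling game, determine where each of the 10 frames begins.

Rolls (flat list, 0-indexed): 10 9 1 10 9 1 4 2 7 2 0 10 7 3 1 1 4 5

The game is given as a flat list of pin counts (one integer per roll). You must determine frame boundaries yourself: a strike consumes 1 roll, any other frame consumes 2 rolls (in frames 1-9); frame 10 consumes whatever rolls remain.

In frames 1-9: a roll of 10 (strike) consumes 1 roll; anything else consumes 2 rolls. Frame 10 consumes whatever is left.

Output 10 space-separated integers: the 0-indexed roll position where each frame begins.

Answer: 0 1 3 4 6 8 10 12 14 16

Derivation:
Frame 1 starts at roll index 0: roll=10 (strike), consumes 1 roll
Frame 2 starts at roll index 1: rolls=9,1 (sum=10), consumes 2 rolls
Frame 3 starts at roll index 3: roll=10 (strike), consumes 1 roll
Frame 4 starts at roll index 4: rolls=9,1 (sum=10), consumes 2 rolls
Frame 5 starts at roll index 6: rolls=4,2 (sum=6), consumes 2 rolls
Frame 6 starts at roll index 8: rolls=7,2 (sum=9), consumes 2 rolls
Frame 7 starts at roll index 10: rolls=0,10 (sum=10), consumes 2 rolls
Frame 8 starts at roll index 12: rolls=7,3 (sum=10), consumes 2 rolls
Frame 9 starts at roll index 14: rolls=1,1 (sum=2), consumes 2 rolls
Frame 10 starts at roll index 16: 2 remaining rolls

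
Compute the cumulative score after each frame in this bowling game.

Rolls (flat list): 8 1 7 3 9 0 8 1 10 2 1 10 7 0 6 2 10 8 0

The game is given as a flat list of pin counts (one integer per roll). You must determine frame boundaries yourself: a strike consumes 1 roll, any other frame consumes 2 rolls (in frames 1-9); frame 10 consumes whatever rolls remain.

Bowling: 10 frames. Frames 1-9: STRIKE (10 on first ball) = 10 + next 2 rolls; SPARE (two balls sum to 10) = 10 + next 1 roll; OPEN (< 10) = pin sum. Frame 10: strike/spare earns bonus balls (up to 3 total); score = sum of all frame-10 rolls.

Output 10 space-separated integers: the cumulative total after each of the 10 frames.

Answer: 9 28 37 46 59 62 79 86 94 112

Derivation:
Frame 1: OPEN (8+1=9). Cumulative: 9
Frame 2: SPARE (7+3=10). 10 + next roll (9) = 19. Cumulative: 28
Frame 3: OPEN (9+0=9). Cumulative: 37
Frame 4: OPEN (8+1=9). Cumulative: 46
Frame 5: STRIKE. 10 + next two rolls (2+1) = 13. Cumulative: 59
Frame 6: OPEN (2+1=3). Cumulative: 62
Frame 7: STRIKE. 10 + next two rolls (7+0) = 17. Cumulative: 79
Frame 8: OPEN (7+0=7). Cumulative: 86
Frame 9: OPEN (6+2=8). Cumulative: 94
Frame 10: STRIKE. Sum of all frame-10 rolls (10+8+0) = 18. Cumulative: 112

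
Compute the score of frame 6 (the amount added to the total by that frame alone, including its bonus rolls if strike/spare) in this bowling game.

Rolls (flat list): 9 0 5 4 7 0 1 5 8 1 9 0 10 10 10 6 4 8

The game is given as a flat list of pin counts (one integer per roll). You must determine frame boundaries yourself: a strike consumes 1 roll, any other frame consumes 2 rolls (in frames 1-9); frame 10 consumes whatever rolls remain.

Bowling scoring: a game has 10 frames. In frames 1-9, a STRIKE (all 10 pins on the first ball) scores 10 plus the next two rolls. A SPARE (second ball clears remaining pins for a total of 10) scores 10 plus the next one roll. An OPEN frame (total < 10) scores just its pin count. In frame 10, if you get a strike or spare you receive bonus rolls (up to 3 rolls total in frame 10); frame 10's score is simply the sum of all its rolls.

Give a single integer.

Frame 1: OPEN (9+0=9). Cumulative: 9
Frame 2: OPEN (5+4=9). Cumulative: 18
Frame 3: OPEN (7+0=7). Cumulative: 25
Frame 4: OPEN (1+5=6). Cumulative: 31
Frame 5: OPEN (8+1=9). Cumulative: 40
Frame 6: OPEN (9+0=9). Cumulative: 49
Frame 7: STRIKE. 10 + next two rolls (10+10) = 30. Cumulative: 79
Frame 8: STRIKE. 10 + next two rolls (10+6) = 26. Cumulative: 105

Answer: 9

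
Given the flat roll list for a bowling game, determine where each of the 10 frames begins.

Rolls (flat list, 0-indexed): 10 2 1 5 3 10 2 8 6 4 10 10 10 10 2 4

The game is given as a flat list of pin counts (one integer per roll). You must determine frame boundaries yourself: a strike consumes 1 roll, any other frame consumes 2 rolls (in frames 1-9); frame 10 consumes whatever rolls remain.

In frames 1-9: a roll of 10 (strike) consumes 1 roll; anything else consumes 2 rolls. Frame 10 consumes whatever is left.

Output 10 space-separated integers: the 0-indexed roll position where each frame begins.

Frame 1 starts at roll index 0: roll=10 (strike), consumes 1 roll
Frame 2 starts at roll index 1: rolls=2,1 (sum=3), consumes 2 rolls
Frame 3 starts at roll index 3: rolls=5,3 (sum=8), consumes 2 rolls
Frame 4 starts at roll index 5: roll=10 (strike), consumes 1 roll
Frame 5 starts at roll index 6: rolls=2,8 (sum=10), consumes 2 rolls
Frame 6 starts at roll index 8: rolls=6,4 (sum=10), consumes 2 rolls
Frame 7 starts at roll index 10: roll=10 (strike), consumes 1 roll
Frame 8 starts at roll index 11: roll=10 (strike), consumes 1 roll
Frame 9 starts at roll index 12: roll=10 (strike), consumes 1 roll
Frame 10 starts at roll index 13: 3 remaining rolls

Answer: 0 1 3 5 6 8 10 11 12 13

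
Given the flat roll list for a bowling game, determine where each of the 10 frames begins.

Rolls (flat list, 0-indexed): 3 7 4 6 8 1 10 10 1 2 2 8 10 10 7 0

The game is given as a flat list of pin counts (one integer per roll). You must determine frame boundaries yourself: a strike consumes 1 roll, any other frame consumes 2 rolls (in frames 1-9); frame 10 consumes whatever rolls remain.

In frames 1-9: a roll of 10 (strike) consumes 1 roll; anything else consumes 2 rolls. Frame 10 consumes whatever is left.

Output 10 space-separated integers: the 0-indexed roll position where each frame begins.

Frame 1 starts at roll index 0: rolls=3,7 (sum=10), consumes 2 rolls
Frame 2 starts at roll index 2: rolls=4,6 (sum=10), consumes 2 rolls
Frame 3 starts at roll index 4: rolls=8,1 (sum=9), consumes 2 rolls
Frame 4 starts at roll index 6: roll=10 (strike), consumes 1 roll
Frame 5 starts at roll index 7: roll=10 (strike), consumes 1 roll
Frame 6 starts at roll index 8: rolls=1,2 (sum=3), consumes 2 rolls
Frame 7 starts at roll index 10: rolls=2,8 (sum=10), consumes 2 rolls
Frame 8 starts at roll index 12: roll=10 (strike), consumes 1 roll
Frame 9 starts at roll index 13: roll=10 (strike), consumes 1 roll
Frame 10 starts at roll index 14: 2 remaining rolls

Answer: 0 2 4 6 7 8 10 12 13 14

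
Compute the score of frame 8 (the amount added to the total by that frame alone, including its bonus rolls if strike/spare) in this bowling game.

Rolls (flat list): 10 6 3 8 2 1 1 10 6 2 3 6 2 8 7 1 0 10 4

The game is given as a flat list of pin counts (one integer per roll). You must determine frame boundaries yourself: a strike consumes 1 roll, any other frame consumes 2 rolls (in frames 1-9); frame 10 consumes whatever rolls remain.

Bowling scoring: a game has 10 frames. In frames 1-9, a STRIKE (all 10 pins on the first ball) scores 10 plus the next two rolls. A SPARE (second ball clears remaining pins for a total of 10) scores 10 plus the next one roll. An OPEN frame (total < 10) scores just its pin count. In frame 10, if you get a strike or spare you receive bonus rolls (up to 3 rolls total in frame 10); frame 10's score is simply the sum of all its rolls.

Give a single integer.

Answer: 17

Derivation:
Frame 1: STRIKE. 10 + next two rolls (6+3) = 19. Cumulative: 19
Frame 2: OPEN (6+3=9). Cumulative: 28
Frame 3: SPARE (8+2=10). 10 + next roll (1) = 11. Cumulative: 39
Frame 4: OPEN (1+1=2). Cumulative: 41
Frame 5: STRIKE. 10 + next two rolls (6+2) = 18. Cumulative: 59
Frame 6: OPEN (6+2=8). Cumulative: 67
Frame 7: OPEN (3+6=9). Cumulative: 76
Frame 8: SPARE (2+8=10). 10 + next roll (7) = 17. Cumulative: 93
Frame 9: OPEN (7+1=8). Cumulative: 101
Frame 10: SPARE. Sum of all frame-10 rolls (0+10+4) = 14. Cumulative: 115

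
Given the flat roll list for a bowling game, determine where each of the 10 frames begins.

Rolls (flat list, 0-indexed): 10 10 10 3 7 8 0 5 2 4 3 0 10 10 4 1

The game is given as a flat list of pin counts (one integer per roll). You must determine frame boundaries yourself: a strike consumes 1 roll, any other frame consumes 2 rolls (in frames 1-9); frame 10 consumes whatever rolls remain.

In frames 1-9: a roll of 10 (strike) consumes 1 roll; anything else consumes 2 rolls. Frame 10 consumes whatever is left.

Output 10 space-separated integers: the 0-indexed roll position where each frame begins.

Frame 1 starts at roll index 0: roll=10 (strike), consumes 1 roll
Frame 2 starts at roll index 1: roll=10 (strike), consumes 1 roll
Frame 3 starts at roll index 2: roll=10 (strike), consumes 1 roll
Frame 4 starts at roll index 3: rolls=3,7 (sum=10), consumes 2 rolls
Frame 5 starts at roll index 5: rolls=8,0 (sum=8), consumes 2 rolls
Frame 6 starts at roll index 7: rolls=5,2 (sum=7), consumes 2 rolls
Frame 7 starts at roll index 9: rolls=4,3 (sum=7), consumes 2 rolls
Frame 8 starts at roll index 11: rolls=0,10 (sum=10), consumes 2 rolls
Frame 9 starts at roll index 13: roll=10 (strike), consumes 1 roll
Frame 10 starts at roll index 14: 2 remaining rolls

Answer: 0 1 2 3 5 7 9 11 13 14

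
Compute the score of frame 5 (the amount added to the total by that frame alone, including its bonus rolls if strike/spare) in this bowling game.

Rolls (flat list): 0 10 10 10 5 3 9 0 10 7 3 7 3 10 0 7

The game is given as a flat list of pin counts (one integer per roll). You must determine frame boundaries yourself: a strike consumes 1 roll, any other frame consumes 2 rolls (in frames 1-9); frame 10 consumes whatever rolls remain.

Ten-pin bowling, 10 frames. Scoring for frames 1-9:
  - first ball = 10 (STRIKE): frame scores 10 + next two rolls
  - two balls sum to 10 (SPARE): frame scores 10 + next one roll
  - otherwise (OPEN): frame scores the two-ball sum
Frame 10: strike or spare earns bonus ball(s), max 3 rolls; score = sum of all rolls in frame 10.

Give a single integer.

Answer: 9

Derivation:
Frame 1: SPARE (0+10=10). 10 + next roll (10) = 20. Cumulative: 20
Frame 2: STRIKE. 10 + next two rolls (10+5) = 25. Cumulative: 45
Frame 3: STRIKE. 10 + next two rolls (5+3) = 18. Cumulative: 63
Frame 4: OPEN (5+3=8). Cumulative: 71
Frame 5: OPEN (9+0=9). Cumulative: 80
Frame 6: STRIKE. 10 + next two rolls (7+3) = 20. Cumulative: 100
Frame 7: SPARE (7+3=10). 10 + next roll (7) = 17. Cumulative: 117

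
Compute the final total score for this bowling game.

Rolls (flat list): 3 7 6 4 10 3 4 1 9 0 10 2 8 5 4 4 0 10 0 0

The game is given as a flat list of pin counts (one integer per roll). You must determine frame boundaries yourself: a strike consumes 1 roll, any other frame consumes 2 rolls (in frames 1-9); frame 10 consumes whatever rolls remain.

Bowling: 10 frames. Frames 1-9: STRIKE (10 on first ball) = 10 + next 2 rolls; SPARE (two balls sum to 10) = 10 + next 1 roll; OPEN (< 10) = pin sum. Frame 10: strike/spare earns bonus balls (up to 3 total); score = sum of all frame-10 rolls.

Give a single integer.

Answer: 120

Derivation:
Frame 1: SPARE (3+7=10). 10 + next roll (6) = 16. Cumulative: 16
Frame 2: SPARE (6+4=10). 10 + next roll (10) = 20. Cumulative: 36
Frame 3: STRIKE. 10 + next two rolls (3+4) = 17. Cumulative: 53
Frame 4: OPEN (3+4=7). Cumulative: 60
Frame 5: SPARE (1+9=10). 10 + next roll (0) = 10. Cumulative: 70
Frame 6: SPARE (0+10=10). 10 + next roll (2) = 12. Cumulative: 82
Frame 7: SPARE (2+8=10). 10 + next roll (5) = 15. Cumulative: 97
Frame 8: OPEN (5+4=9). Cumulative: 106
Frame 9: OPEN (4+0=4). Cumulative: 110
Frame 10: STRIKE. Sum of all frame-10 rolls (10+0+0) = 10. Cumulative: 120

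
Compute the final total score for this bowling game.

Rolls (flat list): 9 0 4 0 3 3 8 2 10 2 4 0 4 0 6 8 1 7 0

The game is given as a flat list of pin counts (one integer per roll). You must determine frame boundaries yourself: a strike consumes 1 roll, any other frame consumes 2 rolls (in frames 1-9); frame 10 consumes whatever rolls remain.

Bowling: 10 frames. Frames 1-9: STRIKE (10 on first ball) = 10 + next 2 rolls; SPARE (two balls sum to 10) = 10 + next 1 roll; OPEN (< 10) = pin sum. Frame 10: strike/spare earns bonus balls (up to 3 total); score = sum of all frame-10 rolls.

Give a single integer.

Frame 1: OPEN (9+0=9). Cumulative: 9
Frame 2: OPEN (4+0=4). Cumulative: 13
Frame 3: OPEN (3+3=6). Cumulative: 19
Frame 4: SPARE (8+2=10). 10 + next roll (10) = 20. Cumulative: 39
Frame 5: STRIKE. 10 + next two rolls (2+4) = 16. Cumulative: 55
Frame 6: OPEN (2+4=6). Cumulative: 61
Frame 7: OPEN (0+4=4). Cumulative: 65
Frame 8: OPEN (0+6=6). Cumulative: 71
Frame 9: OPEN (8+1=9). Cumulative: 80
Frame 10: OPEN. Sum of all frame-10 rolls (7+0) = 7. Cumulative: 87

Answer: 87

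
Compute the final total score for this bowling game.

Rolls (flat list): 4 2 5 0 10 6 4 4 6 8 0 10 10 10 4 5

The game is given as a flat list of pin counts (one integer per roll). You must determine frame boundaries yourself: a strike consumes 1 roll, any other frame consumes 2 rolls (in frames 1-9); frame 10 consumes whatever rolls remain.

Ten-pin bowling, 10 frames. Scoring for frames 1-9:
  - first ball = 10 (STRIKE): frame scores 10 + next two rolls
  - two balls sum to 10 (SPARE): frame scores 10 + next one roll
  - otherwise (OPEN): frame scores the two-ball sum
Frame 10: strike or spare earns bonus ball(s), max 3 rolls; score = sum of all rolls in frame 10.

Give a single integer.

Answer: 153

Derivation:
Frame 1: OPEN (4+2=6). Cumulative: 6
Frame 2: OPEN (5+0=5). Cumulative: 11
Frame 3: STRIKE. 10 + next two rolls (6+4) = 20. Cumulative: 31
Frame 4: SPARE (6+4=10). 10 + next roll (4) = 14. Cumulative: 45
Frame 5: SPARE (4+6=10). 10 + next roll (8) = 18. Cumulative: 63
Frame 6: OPEN (8+0=8). Cumulative: 71
Frame 7: STRIKE. 10 + next two rolls (10+10) = 30. Cumulative: 101
Frame 8: STRIKE. 10 + next two rolls (10+4) = 24. Cumulative: 125
Frame 9: STRIKE. 10 + next two rolls (4+5) = 19. Cumulative: 144
Frame 10: OPEN. Sum of all frame-10 rolls (4+5) = 9. Cumulative: 153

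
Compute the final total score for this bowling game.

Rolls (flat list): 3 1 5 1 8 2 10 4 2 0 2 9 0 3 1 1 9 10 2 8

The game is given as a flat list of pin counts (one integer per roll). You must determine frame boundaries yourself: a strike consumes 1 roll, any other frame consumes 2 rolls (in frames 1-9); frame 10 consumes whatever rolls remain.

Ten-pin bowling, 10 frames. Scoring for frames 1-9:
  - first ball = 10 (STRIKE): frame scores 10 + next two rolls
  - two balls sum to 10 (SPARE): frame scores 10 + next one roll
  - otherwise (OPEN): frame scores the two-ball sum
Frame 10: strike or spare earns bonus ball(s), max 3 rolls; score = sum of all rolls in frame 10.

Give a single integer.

Answer: 107

Derivation:
Frame 1: OPEN (3+1=4). Cumulative: 4
Frame 2: OPEN (5+1=6). Cumulative: 10
Frame 3: SPARE (8+2=10). 10 + next roll (10) = 20. Cumulative: 30
Frame 4: STRIKE. 10 + next two rolls (4+2) = 16. Cumulative: 46
Frame 5: OPEN (4+2=6). Cumulative: 52
Frame 6: OPEN (0+2=2). Cumulative: 54
Frame 7: OPEN (9+0=9). Cumulative: 63
Frame 8: OPEN (3+1=4). Cumulative: 67
Frame 9: SPARE (1+9=10). 10 + next roll (10) = 20. Cumulative: 87
Frame 10: STRIKE. Sum of all frame-10 rolls (10+2+8) = 20. Cumulative: 107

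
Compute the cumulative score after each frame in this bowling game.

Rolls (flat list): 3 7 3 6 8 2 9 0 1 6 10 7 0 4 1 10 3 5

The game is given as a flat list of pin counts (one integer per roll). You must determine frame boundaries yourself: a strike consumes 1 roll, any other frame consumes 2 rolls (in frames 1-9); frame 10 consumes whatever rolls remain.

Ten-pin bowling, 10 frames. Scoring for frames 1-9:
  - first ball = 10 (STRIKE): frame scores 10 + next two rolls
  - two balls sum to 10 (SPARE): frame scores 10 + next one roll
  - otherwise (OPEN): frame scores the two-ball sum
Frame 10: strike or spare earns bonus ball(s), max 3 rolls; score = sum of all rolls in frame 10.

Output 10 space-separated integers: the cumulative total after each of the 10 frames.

Answer: 13 22 41 50 57 74 81 86 104 112

Derivation:
Frame 1: SPARE (3+7=10). 10 + next roll (3) = 13. Cumulative: 13
Frame 2: OPEN (3+6=9). Cumulative: 22
Frame 3: SPARE (8+2=10). 10 + next roll (9) = 19. Cumulative: 41
Frame 4: OPEN (9+0=9). Cumulative: 50
Frame 5: OPEN (1+6=7). Cumulative: 57
Frame 6: STRIKE. 10 + next two rolls (7+0) = 17. Cumulative: 74
Frame 7: OPEN (7+0=7). Cumulative: 81
Frame 8: OPEN (4+1=5). Cumulative: 86
Frame 9: STRIKE. 10 + next two rolls (3+5) = 18. Cumulative: 104
Frame 10: OPEN. Sum of all frame-10 rolls (3+5) = 8. Cumulative: 112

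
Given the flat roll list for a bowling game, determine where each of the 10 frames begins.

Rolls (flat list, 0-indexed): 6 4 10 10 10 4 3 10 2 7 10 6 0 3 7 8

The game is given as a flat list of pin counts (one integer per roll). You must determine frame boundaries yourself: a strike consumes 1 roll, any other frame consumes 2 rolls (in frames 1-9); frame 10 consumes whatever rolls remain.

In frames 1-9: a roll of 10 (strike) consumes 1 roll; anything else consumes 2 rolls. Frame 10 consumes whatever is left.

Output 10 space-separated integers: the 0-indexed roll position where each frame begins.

Answer: 0 2 3 4 5 7 8 10 11 13

Derivation:
Frame 1 starts at roll index 0: rolls=6,4 (sum=10), consumes 2 rolls
Frame 2 starts at roll index 2: roll=10 (strike), consumes 1 roll
Frame 3 starts at roll index 3: roll=10 (strike), consumes 1 roll
Frame 4 starts at roll index 4: roll=10 (strike), consumes 1 roll
Frame 5 starts at roll index 5: rolls=4,3 (sum=7), consumes 2 rolls
Frame 6 starts at roll index 7: roll=10 (strike), consumes 1 roll
Frame 7 starts at roll index 8: rolls=2,7 (sum=9), consumes 2 rolls
Frame 8 starts at roll index 10: roll=10 (strike), consumes 1 roll
Frame 9 starts at roll index 11: rolls=6,0 (sum=6), consumes 2 rolls
Frame 10 starts at roll index 13: 3 remaining rolls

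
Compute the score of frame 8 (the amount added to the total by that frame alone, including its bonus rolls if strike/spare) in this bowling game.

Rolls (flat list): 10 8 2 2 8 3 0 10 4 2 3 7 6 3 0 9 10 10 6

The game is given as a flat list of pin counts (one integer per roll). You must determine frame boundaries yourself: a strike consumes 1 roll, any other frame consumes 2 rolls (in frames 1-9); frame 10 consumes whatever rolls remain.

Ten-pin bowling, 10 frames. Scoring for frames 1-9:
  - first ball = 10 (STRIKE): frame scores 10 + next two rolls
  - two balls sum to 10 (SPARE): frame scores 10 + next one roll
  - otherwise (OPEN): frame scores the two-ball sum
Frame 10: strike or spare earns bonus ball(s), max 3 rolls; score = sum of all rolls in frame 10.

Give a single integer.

Frame 1: STRIKE. 10 + next two rolls (8+2) = 20. Cumulative: 20
Frame 2: SPARE (8+2=10). 10 + next roll (2) = 12. Cumulative: 32
Frame 3: SPARE (2+8=10). 10 + next roll (3) = 13. Cumulative: 45
Frame 4: OPEN (3+0=3). Cumulative: 48
Frame 5: STRIKE. 10 + next two rolls (4+2) = 16. Cumulative: 64
Frame 6: OPEN (4+2=6). Cumulative: 70
Frame 7: SPARE (3+7=10). 10 + next roll (6) = 16. Cumulative: 86
Frame 8: OPEN (6+3=9). Cumulative: 95
Frame 9: OPEN (0+9=9). Cumulative: 104
Frame 10: STRIKE. Sum of all frame-10 rolls (10+10+6) = 26. Cumulative: 130

Answer: 9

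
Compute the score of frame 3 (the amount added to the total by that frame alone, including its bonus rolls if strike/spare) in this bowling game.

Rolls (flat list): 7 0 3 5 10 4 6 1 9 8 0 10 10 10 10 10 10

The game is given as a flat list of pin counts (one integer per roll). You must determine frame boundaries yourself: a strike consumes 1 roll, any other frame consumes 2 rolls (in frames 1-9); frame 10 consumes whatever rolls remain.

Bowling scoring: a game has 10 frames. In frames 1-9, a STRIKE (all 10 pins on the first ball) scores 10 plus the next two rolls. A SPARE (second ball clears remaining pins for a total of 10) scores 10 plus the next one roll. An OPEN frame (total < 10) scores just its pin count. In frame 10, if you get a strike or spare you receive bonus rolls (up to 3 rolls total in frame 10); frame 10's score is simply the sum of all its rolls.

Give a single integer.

Answer: 20

Derivation:
Frame 1: OPEN (7+0=7). Cumulative: 7
Frame 2: OPEN (3+5=8). Cumulative: 15
Frame 3: STRIKE. 10 + next two rolls (4+6) = 20. Cumulative: 35
Frame 4: SPARE (4+6=10). 10 + next roll (1) = 11. Cumulative: 46
Frame 5: SPARE (1+9=10). 10 + next roll (8) = 18. Cumulative: 64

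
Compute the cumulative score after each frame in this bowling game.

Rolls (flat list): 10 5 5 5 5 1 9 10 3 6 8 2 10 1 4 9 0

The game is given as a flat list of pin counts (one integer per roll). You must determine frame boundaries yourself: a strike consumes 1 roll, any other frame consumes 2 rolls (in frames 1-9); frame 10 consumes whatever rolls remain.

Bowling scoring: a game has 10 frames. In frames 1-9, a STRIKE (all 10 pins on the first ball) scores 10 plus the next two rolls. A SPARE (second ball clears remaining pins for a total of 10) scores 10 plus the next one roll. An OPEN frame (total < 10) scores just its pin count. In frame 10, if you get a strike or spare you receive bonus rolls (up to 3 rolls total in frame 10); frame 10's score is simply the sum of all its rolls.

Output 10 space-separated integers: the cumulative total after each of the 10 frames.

Frame 1: STRIKE. 10 + next two rolls (5+5) = 20. Cumulative: 20
Frame 2: SPARE (5+5=10). 10 + next roll (5) = 15. Cumulative: 35
Frame 3: SPARE (5+5=10). 10 + next roll (1) = 11. Cumulative: 46
Frame 4: SPARE (1+9=10). 10 + next roll (10) = 20. Cumulative: 66
Frame 5: STRIKE. 10 + next two rolls (3+6) = 19. Cumulative: 85
Frame 6: OPEN (3+6=9). Cumulative: 94
Frame 7: SPARE (8+2=10). 10 + next roll (10) = 20. Cumulative: 114
Frame 8: STRIKE. 10 + next two rolls (1+4) = 15. Cumulative: 129
Frame 9: OPEN (1+4=5). Cumulative: 134
Frame 10: OPEN. Sum of all frame-10 rolls (9+0) = 9. Cumulative: 143

Answer: 20 35 46 66 85 94 114 129 134 143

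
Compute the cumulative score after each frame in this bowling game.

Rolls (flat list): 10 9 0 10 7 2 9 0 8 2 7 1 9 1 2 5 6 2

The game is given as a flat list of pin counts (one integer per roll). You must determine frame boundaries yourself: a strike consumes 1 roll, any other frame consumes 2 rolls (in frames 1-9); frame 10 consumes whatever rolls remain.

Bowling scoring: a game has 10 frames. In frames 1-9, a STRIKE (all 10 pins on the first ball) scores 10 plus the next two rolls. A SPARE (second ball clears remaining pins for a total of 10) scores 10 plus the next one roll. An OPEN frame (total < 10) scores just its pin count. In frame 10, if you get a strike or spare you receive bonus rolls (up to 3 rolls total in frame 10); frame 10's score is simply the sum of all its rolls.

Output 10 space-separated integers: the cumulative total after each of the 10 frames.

Frame 1: STRIKE. 10 + next two rolls (9+0) = 19. Cumulative: 19
Frame 2: OPEN (9+0=9). Cumulative: 28
Frame 3: STRIKE. 10 + next two rolls (7+2) = 19. Cumulative: 47
Frame 4: OPEN (7+2=9). Cumulative: 56
Frame 5: OPEN (9+0=9). Cumulative: 65
Frame 6: SPARE (8+2=10). 10 + next roll (7) = 17. Cumulative: 82
Frame 7: OPEN (7+1=8). Cumulative: 90
Frame 8: SPARE (9+1=10). 10 + next roll (2) = 12. Cumulative: 102
Frame 9: OPEN (2+5=7). Cumulative: 109
Frame 10: OPEN. Sum of all frame-10 rolls (6+2) = 8. Cumulative: 117

Answer: 19 28 47 56 65 82 90 102 109 117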